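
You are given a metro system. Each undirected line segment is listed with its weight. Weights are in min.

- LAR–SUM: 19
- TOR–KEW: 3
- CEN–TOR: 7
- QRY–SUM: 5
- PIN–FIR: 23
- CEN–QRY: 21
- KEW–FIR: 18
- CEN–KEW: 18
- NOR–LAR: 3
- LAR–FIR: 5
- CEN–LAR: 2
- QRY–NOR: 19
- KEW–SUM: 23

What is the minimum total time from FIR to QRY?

27 min

Candidate routes:
FIR - LAR - CEN - QRY: 5+2+21 = 28
FIR - LAR - NOR - QRY: 5+3+19 = 27
FIR - LAR - SUM - QRY: 5+19+5 = 29
FIR - LAR - CEN - TOR - KEW - SUM - QRY: 5+2+7+3+23+5 = 45
Cheapest is FIR - LAR - NOR - QRY at 27 min.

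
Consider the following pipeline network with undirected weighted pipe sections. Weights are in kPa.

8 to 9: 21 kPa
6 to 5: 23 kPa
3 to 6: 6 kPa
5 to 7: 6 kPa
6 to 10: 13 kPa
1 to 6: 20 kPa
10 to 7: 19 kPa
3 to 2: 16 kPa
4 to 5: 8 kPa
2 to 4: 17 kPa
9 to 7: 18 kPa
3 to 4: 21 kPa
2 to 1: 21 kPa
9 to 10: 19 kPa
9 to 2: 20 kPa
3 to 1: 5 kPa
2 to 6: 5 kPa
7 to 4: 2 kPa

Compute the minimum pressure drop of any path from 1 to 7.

Candidate routes:
1–3–4–5–7: 5+21+8+6 = 40
1–3–4–7: 5+21+2 = 28
1–3–6–2–4–7: 5+6+5+17+2 = 35
Cheapest is 1–3–4–7 at 28 kPa.

28 kPa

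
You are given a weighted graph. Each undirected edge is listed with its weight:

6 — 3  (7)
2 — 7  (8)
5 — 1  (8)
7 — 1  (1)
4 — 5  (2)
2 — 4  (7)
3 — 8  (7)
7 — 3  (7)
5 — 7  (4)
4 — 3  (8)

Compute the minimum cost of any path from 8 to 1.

Enumerating some paths:
8–3–7–1: 7+7+1 = 15
8–3–4–5–7–1: 7+8+2+4+1 = 22
The minimum is 15 via 8–3–7–1.

15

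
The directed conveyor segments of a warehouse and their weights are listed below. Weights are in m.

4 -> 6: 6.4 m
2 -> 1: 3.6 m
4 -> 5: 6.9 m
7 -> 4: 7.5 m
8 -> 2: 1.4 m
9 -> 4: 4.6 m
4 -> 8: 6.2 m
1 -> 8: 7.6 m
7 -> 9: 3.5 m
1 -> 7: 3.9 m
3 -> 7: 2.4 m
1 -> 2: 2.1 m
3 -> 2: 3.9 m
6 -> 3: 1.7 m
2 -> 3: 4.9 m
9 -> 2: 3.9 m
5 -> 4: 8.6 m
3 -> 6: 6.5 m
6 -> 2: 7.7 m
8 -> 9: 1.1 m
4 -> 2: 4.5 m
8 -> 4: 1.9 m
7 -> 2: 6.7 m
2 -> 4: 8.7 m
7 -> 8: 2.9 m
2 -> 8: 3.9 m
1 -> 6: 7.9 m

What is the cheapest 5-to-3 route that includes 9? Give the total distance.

Best 5 to 9: 5 → 4 → 8 → 9 costing 15.9
Shortest 9→3: 9 → 2 → 3 = 8.8
Total via 9: 15.9 + 8.8 = 24.7 m.

24.7 m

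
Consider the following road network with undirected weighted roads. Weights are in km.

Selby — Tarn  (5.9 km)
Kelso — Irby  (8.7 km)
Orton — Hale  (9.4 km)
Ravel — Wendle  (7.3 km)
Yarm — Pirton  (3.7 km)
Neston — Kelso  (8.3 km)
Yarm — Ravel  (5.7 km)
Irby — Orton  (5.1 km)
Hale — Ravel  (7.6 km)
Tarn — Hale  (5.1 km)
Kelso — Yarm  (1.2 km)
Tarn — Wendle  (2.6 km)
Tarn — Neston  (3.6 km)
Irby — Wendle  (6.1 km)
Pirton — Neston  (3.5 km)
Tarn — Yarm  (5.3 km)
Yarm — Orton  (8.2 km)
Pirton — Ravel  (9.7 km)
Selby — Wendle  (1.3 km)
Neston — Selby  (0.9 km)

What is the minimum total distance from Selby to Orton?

12.5 km

Candidate routes:
Selby - Wendle - Tarn - Yarm - Orton: 1.3+2.6+5.3+8.2 = 17.4
Selby - Neston - Pirton - Yarm - Orton: 0.9+3.5+3.7+8.2 = 16.3
Selby - Wendle - Irby - Orton: 1.3+6.1+5.1 = 12.5
Cheapest is Selby - Wendle - Irby - Orton at 12.5 km.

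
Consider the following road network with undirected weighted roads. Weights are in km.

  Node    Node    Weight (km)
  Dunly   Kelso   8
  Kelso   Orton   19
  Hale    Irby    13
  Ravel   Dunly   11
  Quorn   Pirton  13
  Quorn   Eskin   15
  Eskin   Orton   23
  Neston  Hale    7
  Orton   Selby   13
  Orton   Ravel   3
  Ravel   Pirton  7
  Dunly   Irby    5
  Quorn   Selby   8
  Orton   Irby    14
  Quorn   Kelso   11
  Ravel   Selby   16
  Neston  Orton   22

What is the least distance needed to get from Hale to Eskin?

Compare a few routes:
Hale - Irby - Orton - Eskin: 13+14+23 = 50
Hale - Neston - Orton - Eskin: 7+22+23 = 52
Cheapest is Hale - Irby - Orton - Eskin at 50 km.

50 km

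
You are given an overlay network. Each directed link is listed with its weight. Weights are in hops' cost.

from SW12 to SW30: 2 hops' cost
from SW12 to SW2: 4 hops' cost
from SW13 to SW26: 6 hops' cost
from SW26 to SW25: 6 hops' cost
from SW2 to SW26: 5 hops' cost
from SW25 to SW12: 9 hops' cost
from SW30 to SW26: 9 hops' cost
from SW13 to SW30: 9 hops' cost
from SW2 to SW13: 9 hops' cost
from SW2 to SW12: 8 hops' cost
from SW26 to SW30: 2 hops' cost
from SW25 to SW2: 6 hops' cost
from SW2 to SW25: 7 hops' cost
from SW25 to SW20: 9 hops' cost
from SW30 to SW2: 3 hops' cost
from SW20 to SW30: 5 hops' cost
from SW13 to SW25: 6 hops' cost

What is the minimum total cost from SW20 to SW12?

Enumerating some paths:
SW20 → SW30 → SW2 → SW25 → SW12: 5+3+7+9 = 24
SW20 → SW30 → SW2 → SW12: 5+3+8 = 16
Cheapest is SW20 → SW30 → SW2 → SW12 at 16 hops' cost.

16 hops' cost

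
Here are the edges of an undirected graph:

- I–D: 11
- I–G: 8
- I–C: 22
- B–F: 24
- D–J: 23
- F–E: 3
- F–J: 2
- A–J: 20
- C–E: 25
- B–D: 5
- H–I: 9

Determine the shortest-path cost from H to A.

Settle nodes by increasing distance from H:
H: 0
I: 9  (via H)
G: 17  (via I)
D: 20  (via I)
B: 25  (via D)
C: 31  (via I)
J: 43  (via D)
F: 45  (via J)
E: 48  (via F)
A: 63  (via J)
Shortest route: H–I–D–J–A = 63.

63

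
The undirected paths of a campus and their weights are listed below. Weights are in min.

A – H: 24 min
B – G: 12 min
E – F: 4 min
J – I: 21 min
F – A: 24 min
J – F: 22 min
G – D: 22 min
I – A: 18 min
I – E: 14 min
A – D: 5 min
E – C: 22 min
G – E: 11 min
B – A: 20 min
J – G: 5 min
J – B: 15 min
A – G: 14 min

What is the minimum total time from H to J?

43 min

Running Dijkstra from H:
H: 0
A: 24  (via H)
D: 29  (via A)
G: 38  (via A)
I: 42  (via A)
J: 43  (via G)
Shortest route: H–A–G–J = 43 min.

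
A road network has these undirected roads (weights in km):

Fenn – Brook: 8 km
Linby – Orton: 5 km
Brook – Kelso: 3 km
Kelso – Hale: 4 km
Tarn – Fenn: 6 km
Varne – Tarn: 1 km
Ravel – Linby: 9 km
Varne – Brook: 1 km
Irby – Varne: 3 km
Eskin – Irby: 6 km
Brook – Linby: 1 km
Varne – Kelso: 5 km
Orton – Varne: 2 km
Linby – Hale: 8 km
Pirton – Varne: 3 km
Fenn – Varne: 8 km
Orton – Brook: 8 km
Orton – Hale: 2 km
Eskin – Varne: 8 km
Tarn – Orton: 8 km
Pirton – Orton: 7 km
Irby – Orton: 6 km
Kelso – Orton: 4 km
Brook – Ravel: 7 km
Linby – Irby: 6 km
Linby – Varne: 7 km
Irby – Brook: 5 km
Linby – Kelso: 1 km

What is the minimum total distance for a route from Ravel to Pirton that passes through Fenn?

Best Ravel to Fenn: Ravel–Brook–Fenn costing 15
Best Fenn to Pirton: Fenn–Tarn–Varne–Pirton costing 10
Total via Fenn: 15 + 10 = 25 km.

25 km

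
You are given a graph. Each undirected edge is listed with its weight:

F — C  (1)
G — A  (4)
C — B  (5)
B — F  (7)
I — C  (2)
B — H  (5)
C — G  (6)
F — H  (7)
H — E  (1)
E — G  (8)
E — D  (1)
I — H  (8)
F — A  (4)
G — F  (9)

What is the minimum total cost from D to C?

10

Settle nodes by increasing distance from D:
D: 0
E: 1  (via D)
H: 2  (via E)
B: 7  (via H)
F: 9  (via H)
G: 9  (via E)
C: 10  (via F)
Shortest route: D → E → H → F → C = 10.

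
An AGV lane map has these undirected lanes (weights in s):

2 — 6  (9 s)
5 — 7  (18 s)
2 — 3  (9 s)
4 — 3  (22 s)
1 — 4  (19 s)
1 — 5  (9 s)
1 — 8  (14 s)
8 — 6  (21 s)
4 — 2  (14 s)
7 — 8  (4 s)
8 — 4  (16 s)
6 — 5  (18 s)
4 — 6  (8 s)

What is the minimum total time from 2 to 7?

Settle nodes by increasing distance from 2:
2: 0
3: 9  (via 2)
6: 9  (via 2)
4: 14  (via 2)
5: 27  (via 6)
8: 30  (via 6)
1: 33  (via 4)
7: 34  (via 8)
Shortest route: 2–6–8–7 = 34 s.

34 s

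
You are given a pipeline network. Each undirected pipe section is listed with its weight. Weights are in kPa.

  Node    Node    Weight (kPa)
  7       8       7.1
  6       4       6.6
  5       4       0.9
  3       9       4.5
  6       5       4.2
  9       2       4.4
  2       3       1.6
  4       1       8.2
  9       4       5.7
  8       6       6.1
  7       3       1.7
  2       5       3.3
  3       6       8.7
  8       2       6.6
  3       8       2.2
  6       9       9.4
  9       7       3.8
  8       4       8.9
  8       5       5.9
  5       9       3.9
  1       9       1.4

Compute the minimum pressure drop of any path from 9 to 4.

4.8 kPa

Running Dijkstra from 9:
9: 0
1: 1.4  (via 9)
7: 3.8  (via 9)
5: 3.9  (via 9)
2: 4.4  (via 9)
3: 4.5  (via 9)
4: 4.8  (via 5)
Shortest route: 9 → 5 → 4 = 4.8 kPa.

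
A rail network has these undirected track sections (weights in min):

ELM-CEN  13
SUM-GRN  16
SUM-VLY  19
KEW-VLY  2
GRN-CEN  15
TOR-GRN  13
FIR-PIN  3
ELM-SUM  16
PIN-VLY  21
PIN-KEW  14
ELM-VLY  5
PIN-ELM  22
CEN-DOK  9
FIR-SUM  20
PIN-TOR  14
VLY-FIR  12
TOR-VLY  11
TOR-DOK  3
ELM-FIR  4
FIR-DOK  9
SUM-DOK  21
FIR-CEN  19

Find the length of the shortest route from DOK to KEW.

16 min

Compare a few routes:
DOK - TOR - VLY - KEW: 3+11+2 = 16
DOK - FIR - ELM - VLY - KEW: 9+4+5+2 = 20
The minimum is 16 min via DOK - TOR - VLY - KEW.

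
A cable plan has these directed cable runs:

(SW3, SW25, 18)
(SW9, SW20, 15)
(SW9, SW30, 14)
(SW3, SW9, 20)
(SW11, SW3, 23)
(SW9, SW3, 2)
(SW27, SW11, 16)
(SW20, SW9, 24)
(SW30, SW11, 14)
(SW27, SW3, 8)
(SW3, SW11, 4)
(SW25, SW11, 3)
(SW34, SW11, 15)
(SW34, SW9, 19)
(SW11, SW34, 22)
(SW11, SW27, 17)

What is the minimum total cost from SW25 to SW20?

Settle nodes by increasing distance from SW25:
SW25: 0
SW11: 3  (via SW25)
SW27: 20  (via SW11)
SW34: 25  (via SW11)
SW3: 26  (via SW11)
SW9: 44  (via SW34)
SW30: 58  (via SW9)
SW20: 59  (via SW9)
Shortest route: SW25 → SW11 → SW34 → SW9 → SW20 = 59.

59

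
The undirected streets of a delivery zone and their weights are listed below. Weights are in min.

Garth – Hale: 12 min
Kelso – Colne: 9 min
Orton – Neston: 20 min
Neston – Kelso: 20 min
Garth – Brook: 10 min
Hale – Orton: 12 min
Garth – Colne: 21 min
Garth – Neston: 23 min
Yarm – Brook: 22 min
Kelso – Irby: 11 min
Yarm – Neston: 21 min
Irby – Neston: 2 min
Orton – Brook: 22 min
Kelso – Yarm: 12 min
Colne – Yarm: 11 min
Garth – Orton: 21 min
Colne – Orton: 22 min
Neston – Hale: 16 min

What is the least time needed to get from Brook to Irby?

35 min

Settle nodes by increasing distance from Brook:
Brook: 0
Garth: 10  (via Brook)
Yarm: 22  (via Brook)
Hale: 22  (via Garth)
Orton: 22  (via Brook)
Colne: 31  (via Garth)
Neston: 33  (via Garth)
Kelso: 34  (via Yarm)
Irby: 35  (via Neston)
Shortest route: Brook → Garth → Neston → Irby = 35 min.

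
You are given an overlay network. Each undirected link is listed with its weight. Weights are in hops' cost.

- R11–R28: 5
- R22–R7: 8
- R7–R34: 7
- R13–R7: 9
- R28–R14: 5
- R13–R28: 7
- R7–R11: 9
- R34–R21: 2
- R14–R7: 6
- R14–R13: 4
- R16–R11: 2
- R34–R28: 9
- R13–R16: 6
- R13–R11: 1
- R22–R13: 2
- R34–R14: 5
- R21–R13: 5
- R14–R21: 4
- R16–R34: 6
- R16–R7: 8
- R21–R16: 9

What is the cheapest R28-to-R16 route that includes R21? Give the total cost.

Shortest R28→R21: R28 → R14 → R21 = 9
Shortest R21→R16: R21 → R34 → R16 = 8
Total via R21: 9 + 8 = 17 hops' cost.

17 hops' cost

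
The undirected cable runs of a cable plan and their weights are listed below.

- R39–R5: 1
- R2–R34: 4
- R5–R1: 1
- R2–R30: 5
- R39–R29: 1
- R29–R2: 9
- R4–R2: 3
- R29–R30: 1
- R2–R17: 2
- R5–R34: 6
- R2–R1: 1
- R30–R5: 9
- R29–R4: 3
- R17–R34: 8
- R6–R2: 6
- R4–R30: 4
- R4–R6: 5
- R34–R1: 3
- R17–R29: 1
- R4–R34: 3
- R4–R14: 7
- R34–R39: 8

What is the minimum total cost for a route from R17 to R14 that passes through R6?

Shortest R17→R6: R17–R2–R6 = 8
Shortest R6→R14: R6–R4–R14 = 12
Total via R6: 8 + 12 = 20.

20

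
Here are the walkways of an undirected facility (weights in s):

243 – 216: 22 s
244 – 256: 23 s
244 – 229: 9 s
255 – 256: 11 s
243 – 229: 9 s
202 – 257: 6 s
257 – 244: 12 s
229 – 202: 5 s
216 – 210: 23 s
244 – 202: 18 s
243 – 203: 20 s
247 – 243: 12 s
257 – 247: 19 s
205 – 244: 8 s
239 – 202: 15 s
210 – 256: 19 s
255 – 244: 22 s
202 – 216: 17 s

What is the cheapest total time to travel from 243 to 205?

26 s

Shortest distances from 243:
243: 0
229: 9  (via 243)
247: 12  (via 243)
202: 14  (via 229)
244: 18  (via 229)
257: 20  (via 202)
203: 20  (via 243)
216: 22  (via 243)
205: 26  (via 244)
Shortest route: 243–229–244–205 = 26 s.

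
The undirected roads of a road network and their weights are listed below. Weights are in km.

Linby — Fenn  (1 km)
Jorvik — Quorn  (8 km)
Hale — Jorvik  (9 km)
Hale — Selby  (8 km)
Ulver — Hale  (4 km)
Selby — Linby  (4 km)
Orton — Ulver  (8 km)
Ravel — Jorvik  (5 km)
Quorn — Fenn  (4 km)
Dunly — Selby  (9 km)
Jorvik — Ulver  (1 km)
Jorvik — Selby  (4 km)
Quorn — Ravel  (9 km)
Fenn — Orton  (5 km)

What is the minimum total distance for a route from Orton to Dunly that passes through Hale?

Best Orton to Hale: Orton–Ulver–Hale costing 12
Best Hale to Dunly: Hale–Selby–Dunly costing 17
Total via Hale: 12 + 17 = 29 km.

29 km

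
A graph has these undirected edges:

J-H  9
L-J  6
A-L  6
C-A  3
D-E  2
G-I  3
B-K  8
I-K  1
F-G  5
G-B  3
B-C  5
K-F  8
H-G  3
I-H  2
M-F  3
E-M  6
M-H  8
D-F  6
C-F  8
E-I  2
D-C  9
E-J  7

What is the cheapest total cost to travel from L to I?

15

Running Dijkstra from L:
L: 0
A: 6  (via L)
J: 6  (via L)
C: 9  (via A)
E: 13  (via J)
B: 14  (via C)
D: 15  (via E)
H: 15  (via J)
I: 15  (via E)
Shortest route: L–J–E–I = 15.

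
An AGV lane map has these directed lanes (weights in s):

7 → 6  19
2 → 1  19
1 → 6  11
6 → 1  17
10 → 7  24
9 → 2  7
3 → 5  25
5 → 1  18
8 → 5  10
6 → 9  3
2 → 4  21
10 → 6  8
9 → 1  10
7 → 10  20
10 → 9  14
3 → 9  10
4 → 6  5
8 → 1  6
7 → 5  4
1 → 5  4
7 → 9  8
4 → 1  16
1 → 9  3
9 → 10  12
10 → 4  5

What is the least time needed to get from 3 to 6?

Settle nodes by increasing distance from 3:
3: 0
9: 10  (via 3)
2: 17  (via 9)
1: 20  (via 9)
10: 22  (via 9)
5: 24  (via 1)
4: 27  (via 10)
6: 30  (via 10)
Shortest route: 3–9–10–6 = 30 s.

30 s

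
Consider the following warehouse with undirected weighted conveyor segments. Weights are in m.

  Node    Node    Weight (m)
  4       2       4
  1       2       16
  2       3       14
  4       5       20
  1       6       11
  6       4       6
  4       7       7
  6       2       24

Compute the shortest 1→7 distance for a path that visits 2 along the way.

Best 1 to 2: 1 → 2 costing 16
Best 2 to 7: 2 → 4 → 7 costing 11
Total via 2: 16 + 11 = 27 m.

27 m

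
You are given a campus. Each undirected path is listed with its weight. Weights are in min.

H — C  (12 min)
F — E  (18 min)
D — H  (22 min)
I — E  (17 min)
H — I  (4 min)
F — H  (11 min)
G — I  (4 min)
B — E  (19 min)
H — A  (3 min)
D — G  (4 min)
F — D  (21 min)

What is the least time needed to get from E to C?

33 min

Enumerating some paths:
E - F - D - G - I - H - C: 18+21+4+4+4+12 = 63
E - I - H - C: 17+4+12 = 33
E - F - H - C: 18+11+12 = 41
E - I - G - D - H - C: 17+4+4+22+12 = 59
Cheapest is E - I - H - C at 33 min.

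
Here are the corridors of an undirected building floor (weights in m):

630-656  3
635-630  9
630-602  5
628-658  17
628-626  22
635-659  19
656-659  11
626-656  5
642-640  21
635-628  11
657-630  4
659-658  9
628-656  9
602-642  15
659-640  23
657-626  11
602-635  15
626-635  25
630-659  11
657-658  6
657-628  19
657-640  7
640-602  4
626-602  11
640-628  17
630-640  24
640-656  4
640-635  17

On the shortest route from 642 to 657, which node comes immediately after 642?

Enumerating some paths:
642 - 602 - 640 - 657: 15+4+7 = 26
642 - 640 - 657: 21+7 = 28
642 - 602 - 630 - 657: 15+5+4 = 24
The minimum is 24 m via 642 - 602 - 630 - 657.
So from 642 the first move is to 602.

602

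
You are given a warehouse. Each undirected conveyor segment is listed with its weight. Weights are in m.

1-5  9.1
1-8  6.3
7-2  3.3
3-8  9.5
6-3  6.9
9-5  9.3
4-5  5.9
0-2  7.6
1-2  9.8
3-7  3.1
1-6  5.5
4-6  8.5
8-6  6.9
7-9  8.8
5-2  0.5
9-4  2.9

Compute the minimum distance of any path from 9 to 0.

16.9 m

Enumerating some paths:
9 - 7 - 2 - 0: 8.8+3.3+7.6 = 19.7
9 - 4 - 5 - 2 - 0: 2.9+5.9+0.5+7.6 = 16.9
9 - 5 - 2 - 0: 9.3+0.5+7.6 = 17.4
Cheapest is 9 - 4 - 5 - 2 - 0 at 16.9 m.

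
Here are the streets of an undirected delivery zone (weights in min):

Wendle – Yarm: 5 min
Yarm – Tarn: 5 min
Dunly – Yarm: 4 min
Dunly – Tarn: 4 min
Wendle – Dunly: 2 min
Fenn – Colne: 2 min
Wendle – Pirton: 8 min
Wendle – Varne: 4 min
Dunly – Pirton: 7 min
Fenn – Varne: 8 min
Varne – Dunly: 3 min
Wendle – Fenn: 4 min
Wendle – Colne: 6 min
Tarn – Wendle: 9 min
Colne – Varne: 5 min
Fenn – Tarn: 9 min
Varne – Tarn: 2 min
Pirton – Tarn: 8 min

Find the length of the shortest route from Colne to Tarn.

7 min

Candidate routes:
Colne–Varne–Tarn: 5+2 = 7
Colne–Fenn–Tarn: 2+9 = 11
The minimum is 7 min via Colne–Varne–Tarn.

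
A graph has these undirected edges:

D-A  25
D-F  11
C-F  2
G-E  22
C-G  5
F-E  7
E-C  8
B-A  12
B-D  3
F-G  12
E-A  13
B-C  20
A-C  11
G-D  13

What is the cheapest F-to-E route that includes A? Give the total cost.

Shortest F→A: F–C–A = 13
Shortest A→E: A–E = 13
Total via A: 13 + 13 = 26.

26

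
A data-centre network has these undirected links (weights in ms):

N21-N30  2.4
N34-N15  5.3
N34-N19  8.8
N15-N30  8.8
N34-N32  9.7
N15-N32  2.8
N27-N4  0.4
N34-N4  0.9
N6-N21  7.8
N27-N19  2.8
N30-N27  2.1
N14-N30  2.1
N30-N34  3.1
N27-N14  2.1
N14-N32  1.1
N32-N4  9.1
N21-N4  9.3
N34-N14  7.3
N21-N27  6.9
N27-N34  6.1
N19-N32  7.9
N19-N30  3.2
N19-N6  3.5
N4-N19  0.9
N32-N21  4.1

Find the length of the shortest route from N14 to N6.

Candidate routes:
N14 → N27 → N19 → N6: 2.1+2.8+3.5 = 8.4
N14 → N27 → N4 → N19 → N6: 2.1+0.4+0.9+3.5 = 6.9
Cheapest is N14 → N27 → N4 → N19 → N6 at 6.9 ms.

6.9 ms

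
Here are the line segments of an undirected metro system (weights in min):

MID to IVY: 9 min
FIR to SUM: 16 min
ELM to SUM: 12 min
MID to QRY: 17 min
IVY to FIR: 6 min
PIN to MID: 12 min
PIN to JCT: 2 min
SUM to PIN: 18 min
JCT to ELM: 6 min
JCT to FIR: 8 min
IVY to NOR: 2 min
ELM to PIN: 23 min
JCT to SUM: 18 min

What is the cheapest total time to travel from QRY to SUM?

Settle nodes by increasing distance from QRY:
QRY: 0
MID: 17  (via QRY)
IVY: 26  (via MID)
NOR: 28  (via IVY)
PIN: 29  (via MID)
JCT: 31  (via PIN)
FIR: 32  (via IVY)
ELM: 37  (via JCT)
SUM: 47  (via PIN)
Shortest route: QRY → MID → PIN → SUM = 47 min.

47 min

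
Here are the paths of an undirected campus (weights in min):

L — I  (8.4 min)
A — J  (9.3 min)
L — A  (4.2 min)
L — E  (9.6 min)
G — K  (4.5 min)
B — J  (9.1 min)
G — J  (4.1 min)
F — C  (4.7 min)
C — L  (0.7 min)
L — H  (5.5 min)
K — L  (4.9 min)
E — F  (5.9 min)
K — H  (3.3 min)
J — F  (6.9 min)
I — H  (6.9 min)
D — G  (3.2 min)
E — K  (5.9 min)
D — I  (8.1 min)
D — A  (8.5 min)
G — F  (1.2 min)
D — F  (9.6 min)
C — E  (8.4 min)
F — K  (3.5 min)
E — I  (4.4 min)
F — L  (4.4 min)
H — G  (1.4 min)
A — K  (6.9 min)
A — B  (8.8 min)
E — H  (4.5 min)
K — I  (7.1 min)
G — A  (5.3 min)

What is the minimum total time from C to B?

13.7 min

Candidate routes:
C–L–A–B: 0.7+4.2+8.8 = 13.7
C–L–F–G–J–B: 0.7+4.4+1.2+4.1+9.1 = 19.5
C–F–G–J–B: 4.7+1.2+4.1+9.1 = 19.1
The minimum is 13.7 min via C–L–A–B.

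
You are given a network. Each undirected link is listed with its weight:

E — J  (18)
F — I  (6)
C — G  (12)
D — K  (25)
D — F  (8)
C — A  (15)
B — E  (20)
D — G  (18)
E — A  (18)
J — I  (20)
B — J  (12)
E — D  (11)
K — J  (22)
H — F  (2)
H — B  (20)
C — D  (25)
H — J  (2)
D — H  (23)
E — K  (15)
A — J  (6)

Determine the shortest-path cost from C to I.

31

Compare a few routes:
C - A - J - I: 15+6+20 = 41
C - D - F - I: 25+8+6 = 39
C - A - J - H - F - I: 15+6+2+2+6 = 31
The minimum is 31 via C - A - J - H - F - I.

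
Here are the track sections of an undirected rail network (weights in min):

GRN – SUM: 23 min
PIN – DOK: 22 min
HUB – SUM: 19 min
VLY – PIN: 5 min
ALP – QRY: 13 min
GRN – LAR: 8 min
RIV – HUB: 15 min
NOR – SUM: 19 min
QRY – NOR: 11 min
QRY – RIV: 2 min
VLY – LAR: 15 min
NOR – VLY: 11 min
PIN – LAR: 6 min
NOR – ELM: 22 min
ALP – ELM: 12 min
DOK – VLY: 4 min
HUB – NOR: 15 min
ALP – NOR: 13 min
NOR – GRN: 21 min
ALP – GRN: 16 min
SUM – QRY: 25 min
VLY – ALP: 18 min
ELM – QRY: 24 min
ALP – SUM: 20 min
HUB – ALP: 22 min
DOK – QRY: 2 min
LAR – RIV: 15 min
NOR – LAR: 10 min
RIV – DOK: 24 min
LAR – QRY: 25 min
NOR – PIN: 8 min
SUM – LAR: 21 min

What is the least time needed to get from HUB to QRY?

Enumerating some paths:
HUB–NOR–PIN–VLY–DOK–QRY: 15+8+5+4+2 = 34
HUB–RIV–QRY: 15+2 = 17
HUB–NOR–QRY: 15+11 = 26
HUB–NOR–VLY–DOK–QRY: 15+11+4+2 = 32
The minimum is 17 min via HUB–RIV–QRY.

17 min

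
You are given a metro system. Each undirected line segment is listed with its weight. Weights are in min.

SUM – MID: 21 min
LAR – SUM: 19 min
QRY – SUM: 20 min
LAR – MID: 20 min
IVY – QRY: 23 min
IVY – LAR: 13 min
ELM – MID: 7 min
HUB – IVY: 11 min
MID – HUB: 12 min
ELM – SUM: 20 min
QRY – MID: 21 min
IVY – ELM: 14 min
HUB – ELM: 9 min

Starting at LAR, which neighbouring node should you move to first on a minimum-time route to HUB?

IVY

Candidate routes:
LAR - IVY - HUB: 13+11 = 24
LAR - MID - HUB: 20+12 = 32
The minimum is 24 min via LAR - IVY - HUB.
So from LAR the first move is to IVY.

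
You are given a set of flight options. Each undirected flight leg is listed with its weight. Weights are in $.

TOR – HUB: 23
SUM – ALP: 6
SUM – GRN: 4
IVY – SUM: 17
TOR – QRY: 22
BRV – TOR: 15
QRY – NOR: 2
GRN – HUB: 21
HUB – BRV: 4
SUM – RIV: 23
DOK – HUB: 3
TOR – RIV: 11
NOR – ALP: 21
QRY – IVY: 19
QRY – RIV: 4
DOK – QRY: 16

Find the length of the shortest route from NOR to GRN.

$31

Settle nodes by increasing distance from NOR:
NOR: 0
QRY: 2  (via NOR)
RIV: 6  (via QRY)
TOR: 17  (via RIV)
DOK: 18  (via QRY)
IVY: 21  (via QRY)
ALP: 21  (via NOR)
HUB: 21  (via DOK)
BRV: 25  (via HUB)
SUM: 27  (via ALP)
GRN: 31  (via SUM)
Shortest route: NOR–ALP–SUM–GRN = $31.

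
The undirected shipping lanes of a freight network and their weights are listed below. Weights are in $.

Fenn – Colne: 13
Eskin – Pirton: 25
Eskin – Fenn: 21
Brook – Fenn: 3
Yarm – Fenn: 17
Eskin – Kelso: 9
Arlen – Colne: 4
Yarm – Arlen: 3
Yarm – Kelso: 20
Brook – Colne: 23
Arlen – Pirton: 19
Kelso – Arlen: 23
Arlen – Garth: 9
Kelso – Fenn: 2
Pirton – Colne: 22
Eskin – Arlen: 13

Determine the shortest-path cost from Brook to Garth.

Settle nodes by increasing distance from Brook:
Brook: 0
Fenn: 3  (via Brook)
Kelso: 5  (via Fenn)
Eskin: 14  (via Kelso)
Colne: 16  (via Fenn)
Yarm: 20  (via Fenn)
Arlen: 20  (via Colne)
Garth: 29  (via Arlen)
Shortest route: Brook → Fenn → Colne → Arlen → Garth = $29.

$29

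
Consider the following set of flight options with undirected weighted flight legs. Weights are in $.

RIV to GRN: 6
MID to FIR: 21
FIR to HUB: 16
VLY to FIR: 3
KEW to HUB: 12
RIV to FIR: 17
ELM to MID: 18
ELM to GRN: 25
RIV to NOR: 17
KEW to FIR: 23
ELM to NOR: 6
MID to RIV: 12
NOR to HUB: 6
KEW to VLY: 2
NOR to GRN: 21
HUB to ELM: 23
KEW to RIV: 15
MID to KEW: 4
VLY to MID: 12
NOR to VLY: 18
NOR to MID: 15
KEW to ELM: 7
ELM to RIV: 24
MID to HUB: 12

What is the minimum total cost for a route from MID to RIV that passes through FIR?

$26

Best MID to FIR: MID–KEW–VLY–FIR costing 9
Best FIR to RIV: FIR–RIV costing 17
Total via FIR: 9 + 17 = $26.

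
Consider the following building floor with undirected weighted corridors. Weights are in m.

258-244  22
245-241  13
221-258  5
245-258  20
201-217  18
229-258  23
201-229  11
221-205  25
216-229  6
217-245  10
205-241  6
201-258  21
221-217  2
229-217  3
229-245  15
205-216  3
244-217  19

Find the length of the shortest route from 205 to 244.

31 m

Candidate routes:
205 → 221 → 217 → 244: 25+2+19 = 46
205 → 216 → 229 → 217 → 244: 3+6+3+19 = 31
205 → 216 → 229 → 217 → 221 → 258 → 244: 3+6+3+2+5+22 = 41
The minimum is 31 m via 205 → 216 → 229 → 217 → 244.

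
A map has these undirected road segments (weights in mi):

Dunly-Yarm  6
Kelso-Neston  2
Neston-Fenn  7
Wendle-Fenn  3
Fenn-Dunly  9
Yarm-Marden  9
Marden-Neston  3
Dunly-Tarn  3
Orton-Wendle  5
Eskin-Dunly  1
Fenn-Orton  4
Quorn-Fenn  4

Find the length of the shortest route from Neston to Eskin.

Settle nodes by increasing distance from Neston:
Neston: 0
Kelso: 2  (via Neston)
Marden: 3  (via Neston)
Fenn: 7  (via Neston)
Wendle: 10  (via Fenn)
Orton: 11  (via Fenn)
Quorn: 11  (via Fenn)
Yarm: 12  (via Marden)
Dunly: 16  (via Fenn)
Eskin: 17  (via Dunly)
Shortest route: Neston–Fenn–Dunly–Eskin = 17 mi.

17 mi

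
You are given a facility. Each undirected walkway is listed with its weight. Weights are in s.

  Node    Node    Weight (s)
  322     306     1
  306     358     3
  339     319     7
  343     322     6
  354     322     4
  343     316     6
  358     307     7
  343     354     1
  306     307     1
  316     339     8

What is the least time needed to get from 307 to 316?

Running Dijkstra from 307:
307: 0
306: 1  (via 307)
322: 2  (via 306)
358: 4  (via 306)
354: 6  (via 322)
343: 7  (via 354)
316: 13  (via 343)
Shortest route: 307–306–322–354–343–316 = 13 s.

13 s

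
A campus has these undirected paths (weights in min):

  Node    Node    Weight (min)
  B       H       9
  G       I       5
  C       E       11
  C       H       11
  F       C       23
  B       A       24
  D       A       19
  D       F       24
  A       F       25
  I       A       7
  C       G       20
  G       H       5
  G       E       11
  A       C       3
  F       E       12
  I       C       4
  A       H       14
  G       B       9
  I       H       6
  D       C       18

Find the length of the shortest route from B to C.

Enumerating some paths:
B → G → I → C: 9+5+4 = 18
B → H → I → C: 9+6+4 = 19
The minimum is 18 min via B → G → I → C.

18 min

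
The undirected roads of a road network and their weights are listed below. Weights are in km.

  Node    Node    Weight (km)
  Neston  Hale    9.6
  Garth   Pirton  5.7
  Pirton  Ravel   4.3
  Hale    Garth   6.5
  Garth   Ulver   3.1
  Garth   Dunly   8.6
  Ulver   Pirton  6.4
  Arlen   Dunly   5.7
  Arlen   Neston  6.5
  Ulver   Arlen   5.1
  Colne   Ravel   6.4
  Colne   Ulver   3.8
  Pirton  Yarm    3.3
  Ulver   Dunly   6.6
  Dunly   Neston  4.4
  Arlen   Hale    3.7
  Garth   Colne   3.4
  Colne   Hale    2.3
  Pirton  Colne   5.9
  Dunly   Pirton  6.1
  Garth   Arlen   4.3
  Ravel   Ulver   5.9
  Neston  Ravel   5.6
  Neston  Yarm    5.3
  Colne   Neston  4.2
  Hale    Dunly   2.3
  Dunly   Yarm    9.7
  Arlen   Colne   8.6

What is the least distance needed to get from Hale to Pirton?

Compare a few routes:
Hale - Colne - Pirton: 2.3+5.9 = 8.2
Hale - Colne - Garth - Pirton: 2.3+3.4+5.7 = 11.4
Hale - Dunly - Pirton: 2.3+6.1 = 8.4
Hale - Garth - Pirton: 6.5+5.7 = 12.2
The minimum is 8.2 km via Hale - Colne - Pirton.

8.2 km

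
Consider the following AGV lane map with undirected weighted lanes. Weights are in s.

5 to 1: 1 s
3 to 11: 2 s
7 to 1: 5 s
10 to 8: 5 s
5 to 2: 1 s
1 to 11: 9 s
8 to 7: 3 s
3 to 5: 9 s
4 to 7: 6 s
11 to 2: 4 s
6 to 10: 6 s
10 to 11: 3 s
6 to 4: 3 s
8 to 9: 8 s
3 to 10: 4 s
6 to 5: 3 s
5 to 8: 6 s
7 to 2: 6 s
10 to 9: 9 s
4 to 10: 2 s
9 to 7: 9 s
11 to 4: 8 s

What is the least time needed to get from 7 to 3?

Enumerating some paths:
7 - 4 - 10 - 11 - 3: 6+2+3+2 = 13
7 - 1 - 5 - 2 - 11 - 3: 5+1+1+4+2 = 13
7 - 8 - 10 - 3: 3+5+4 = 12
The minimum is 12 s via 7 - 8 - 10 - 3.

12 s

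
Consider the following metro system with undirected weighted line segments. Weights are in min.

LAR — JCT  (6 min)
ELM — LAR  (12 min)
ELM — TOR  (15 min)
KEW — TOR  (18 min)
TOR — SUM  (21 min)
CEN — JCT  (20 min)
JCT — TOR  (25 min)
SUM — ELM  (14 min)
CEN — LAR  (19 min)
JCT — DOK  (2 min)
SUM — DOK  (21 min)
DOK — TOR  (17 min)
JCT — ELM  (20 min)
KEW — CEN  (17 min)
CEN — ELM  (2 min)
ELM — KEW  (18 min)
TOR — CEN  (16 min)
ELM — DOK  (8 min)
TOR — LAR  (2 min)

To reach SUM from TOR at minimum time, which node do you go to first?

SUM

Enumerating some paths:
TOR - LAR - ELM - SUM: 2+12+14 = 28
TOR - SUM: 21 = 21
TOR - ELM - SUM: 15+14 = 29
Cheapest is TOR - SUM at 21 min.
So from TOR the first move is to SUM.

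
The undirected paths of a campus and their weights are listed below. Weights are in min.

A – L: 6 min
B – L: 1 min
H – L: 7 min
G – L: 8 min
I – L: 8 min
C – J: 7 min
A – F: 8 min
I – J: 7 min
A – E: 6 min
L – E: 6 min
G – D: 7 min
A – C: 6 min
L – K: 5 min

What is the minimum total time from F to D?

29 min

Candidate routes:
F–A–L–G–D: 8+6+8+7 = 29
F–A–E–L–G–D: 8+6+6+8+7 = 35
The minimum is 29 min via F–A–L–G–D.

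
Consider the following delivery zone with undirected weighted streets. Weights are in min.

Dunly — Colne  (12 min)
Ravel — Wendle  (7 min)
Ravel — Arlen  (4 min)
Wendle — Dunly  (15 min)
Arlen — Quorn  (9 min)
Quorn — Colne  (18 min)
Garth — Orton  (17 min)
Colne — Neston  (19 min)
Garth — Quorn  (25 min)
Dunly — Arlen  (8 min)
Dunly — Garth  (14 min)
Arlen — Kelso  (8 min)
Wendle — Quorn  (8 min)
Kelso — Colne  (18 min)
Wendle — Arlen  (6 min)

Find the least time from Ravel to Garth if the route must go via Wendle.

Best Ravel to Wendle: Ravel → Wendle costing 7
Shortest Wendle→Garth: Wendle → Arlen → Dunly → Garth = 28
Total via Wendle: 7 + 28 = 35 min.

35 min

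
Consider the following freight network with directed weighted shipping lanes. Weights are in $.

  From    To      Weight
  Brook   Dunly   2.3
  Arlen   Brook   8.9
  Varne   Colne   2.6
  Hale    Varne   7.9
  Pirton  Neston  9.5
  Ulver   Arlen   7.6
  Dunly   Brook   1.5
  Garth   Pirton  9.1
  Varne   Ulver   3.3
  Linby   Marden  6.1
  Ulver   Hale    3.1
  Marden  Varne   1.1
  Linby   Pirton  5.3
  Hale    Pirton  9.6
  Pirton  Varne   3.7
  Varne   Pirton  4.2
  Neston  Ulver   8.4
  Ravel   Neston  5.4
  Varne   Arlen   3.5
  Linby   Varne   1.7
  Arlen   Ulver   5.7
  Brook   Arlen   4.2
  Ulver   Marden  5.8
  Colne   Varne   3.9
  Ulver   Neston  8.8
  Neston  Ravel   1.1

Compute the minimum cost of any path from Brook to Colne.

$19.4

Candidate routes:
Brook–Arlen–Ulver–Marden–Varne–Colne: 4.2+5.7+5.8+1.1+2.6 = 19.4
Brook–Arlen–Ulver–Hale–Varne–Colne: 4.2+5.7+3.1+7.9+2.6 = 23.5
The minimum is $19.4 via Brook–Arlen–Ulver–Marden–Varne–Colne.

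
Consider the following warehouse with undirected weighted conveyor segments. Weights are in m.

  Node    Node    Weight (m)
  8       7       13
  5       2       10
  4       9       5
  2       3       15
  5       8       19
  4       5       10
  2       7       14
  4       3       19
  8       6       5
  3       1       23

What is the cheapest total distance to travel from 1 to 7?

52 m

Enumerating some paths:
1–3–4–5–2–7: 23+19+10+10+14 = 76
1–3–4–5–8–7: 23+19+10+19+13 = 84
1–3–2–5–8–7: 23+15+10+19+13 = 80
1–3–2–7: 23+15+14 = 52
Cheapest is 1–3–2–7 at 52 m.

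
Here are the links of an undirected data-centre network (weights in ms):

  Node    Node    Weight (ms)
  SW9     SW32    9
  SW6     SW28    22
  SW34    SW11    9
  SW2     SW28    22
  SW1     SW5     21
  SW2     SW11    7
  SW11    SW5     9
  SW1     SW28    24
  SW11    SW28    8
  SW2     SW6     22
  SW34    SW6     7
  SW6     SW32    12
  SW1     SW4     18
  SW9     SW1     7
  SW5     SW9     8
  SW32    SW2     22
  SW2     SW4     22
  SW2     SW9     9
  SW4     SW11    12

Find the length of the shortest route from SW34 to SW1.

Running Dijkstra from SW34:
SW34: 0
SW6: 7  (via SW34)
SW11: 9  (via SW34)
SW2: 16  (via SW11)
SW28: 17  (via SW11)
SW5: 18  (via SW11)
SW32: 19  (via SW6)
SW4: 21  (via SW11)
SW9: 25  (via SW2)
SW1: 32  (via SW9)
Shortest route: SW34–SW11–SW2–SW9–SW1 = 32 ms.

32 ms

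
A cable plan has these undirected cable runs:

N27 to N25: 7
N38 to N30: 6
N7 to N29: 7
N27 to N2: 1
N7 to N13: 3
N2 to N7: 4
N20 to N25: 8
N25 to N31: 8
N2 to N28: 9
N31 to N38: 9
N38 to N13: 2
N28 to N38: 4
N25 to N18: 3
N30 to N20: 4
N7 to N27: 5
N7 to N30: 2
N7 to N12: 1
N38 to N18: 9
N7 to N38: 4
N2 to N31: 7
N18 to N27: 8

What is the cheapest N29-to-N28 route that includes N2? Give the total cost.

20

Best N29 to N2: N29 → N7 → N2 costing 11
Shortest N2→N28: N2 → N28 = 9
Total via N2: 11 + 9 = 20.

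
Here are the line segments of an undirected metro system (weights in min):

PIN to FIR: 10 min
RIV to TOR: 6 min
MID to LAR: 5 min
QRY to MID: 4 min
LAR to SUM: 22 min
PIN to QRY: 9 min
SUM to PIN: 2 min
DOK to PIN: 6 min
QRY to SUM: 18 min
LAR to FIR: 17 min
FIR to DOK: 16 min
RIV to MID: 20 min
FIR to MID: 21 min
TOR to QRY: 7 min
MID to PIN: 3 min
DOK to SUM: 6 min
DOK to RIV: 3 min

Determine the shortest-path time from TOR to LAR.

Shortest distances from TOR:
TOR: 0
RIV: 6  (via TOR)
QRY: 7  (via TOR)
DOK: 9  (via RIV)
MID: 11  (via QRY)
PIN: 14  (via MID)
SUM: 15  (via DOK)
LAR: 16  (via MID)
Shortest route: TOR → QRY → MID → LAR = 16 min.

16 min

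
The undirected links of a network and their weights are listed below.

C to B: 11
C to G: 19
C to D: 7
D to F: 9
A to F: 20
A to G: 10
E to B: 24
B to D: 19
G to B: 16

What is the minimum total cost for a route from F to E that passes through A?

70

Shortest F→A: F–A = 20
Best A to E: A–G–B–E costing 50
Total via A: 20 + 50 = 70.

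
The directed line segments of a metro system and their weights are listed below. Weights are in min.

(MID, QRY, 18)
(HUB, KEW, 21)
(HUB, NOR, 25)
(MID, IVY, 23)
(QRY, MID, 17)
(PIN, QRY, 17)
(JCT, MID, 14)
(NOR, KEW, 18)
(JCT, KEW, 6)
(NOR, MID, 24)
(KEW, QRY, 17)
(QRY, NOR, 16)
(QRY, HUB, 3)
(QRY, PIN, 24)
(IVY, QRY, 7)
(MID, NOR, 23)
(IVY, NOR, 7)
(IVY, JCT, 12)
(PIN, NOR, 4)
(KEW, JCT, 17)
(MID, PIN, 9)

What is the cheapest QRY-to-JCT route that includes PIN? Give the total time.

63 min

Shortest QRY→PIN: QRY → PIN = 24
Shortest PIN→JCT: PIN → NOR → KEW → JCT = 39
Total via PIN: 24 + 39 = 63 min.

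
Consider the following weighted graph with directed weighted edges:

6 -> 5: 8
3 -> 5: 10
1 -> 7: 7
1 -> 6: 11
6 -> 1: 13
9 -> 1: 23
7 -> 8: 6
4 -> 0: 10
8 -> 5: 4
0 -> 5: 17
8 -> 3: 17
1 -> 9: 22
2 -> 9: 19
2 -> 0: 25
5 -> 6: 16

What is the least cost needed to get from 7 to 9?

61

Running Dijkstra from 7:
7: 0
8: 6  (via 7)
5: 10  (via 8)
3: 23  (via 8)
6: 26  (via 5)
1: 39  (via 6)
9: 61  (via 1)
Shortest route: 7–8–5–6–1–9 = 61.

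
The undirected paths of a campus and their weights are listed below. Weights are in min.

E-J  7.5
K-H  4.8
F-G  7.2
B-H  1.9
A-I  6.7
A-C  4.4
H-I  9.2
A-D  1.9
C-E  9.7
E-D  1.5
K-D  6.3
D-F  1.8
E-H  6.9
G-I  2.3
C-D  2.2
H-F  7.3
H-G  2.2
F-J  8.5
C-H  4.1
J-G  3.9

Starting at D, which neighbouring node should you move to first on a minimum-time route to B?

Candidate routes:
D–E–H–B: 1.5+6.9+1.9 = 10.3
D–C–H–B: 2.2+4.1+1.9 = 8.2
The minimum is 8.2 min via D–C–H–B.
So from D the first move is to C.

C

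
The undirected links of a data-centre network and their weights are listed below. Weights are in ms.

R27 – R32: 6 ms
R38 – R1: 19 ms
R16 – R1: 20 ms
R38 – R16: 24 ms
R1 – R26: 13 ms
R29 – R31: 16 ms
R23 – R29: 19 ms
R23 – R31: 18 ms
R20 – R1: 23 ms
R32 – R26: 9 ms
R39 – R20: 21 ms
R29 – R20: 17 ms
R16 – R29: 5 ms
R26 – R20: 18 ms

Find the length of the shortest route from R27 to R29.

50 ms

Candidate routes:
R27 → R32 → R26 → R1 → R16 → R29: 6+9+13+20+5 = 53
R27 → R32 → R26 → R20 → R29: 6+9+18+17 = 50
R27 → R32 → R26 → R1 → R20 → R29: 6+9+13+23+17 = 68
The minimum is 50 ms via R27 → R32 → R26 → R20 → R29.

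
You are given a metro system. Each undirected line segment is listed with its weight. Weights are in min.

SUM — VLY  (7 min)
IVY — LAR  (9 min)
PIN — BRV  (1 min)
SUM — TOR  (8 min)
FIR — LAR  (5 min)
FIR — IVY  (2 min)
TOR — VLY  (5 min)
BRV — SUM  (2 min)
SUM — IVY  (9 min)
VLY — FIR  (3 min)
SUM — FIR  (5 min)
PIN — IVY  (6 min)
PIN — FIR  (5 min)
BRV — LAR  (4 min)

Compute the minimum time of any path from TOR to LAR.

Settle nodes by increasing distance from TOR:
TOR: 0
VLY: 5  (via TOR)
SUM: 8  (via TOR)
FIR: 8  (via VLY)
IVY: 10  (via FIR)
BRV: 10  (via SUM)
PIN: 11  (via BRV)
LAR: 13  (via FIR)
Shortest route: TOR → VLY → FIR → LAR = 13 min.

13 min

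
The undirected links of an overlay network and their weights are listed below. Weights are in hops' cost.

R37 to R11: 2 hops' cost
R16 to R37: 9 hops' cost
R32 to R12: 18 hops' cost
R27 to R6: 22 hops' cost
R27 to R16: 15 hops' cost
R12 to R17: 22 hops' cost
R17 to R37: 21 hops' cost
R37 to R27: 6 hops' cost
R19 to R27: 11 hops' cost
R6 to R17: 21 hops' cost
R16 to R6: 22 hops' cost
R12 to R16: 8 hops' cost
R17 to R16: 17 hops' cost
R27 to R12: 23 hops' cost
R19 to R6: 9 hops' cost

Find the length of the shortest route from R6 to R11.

Shortest distances from R6:
R6: 0
R19: 9  (via R6)
R27: 20  (via R19)
R17: 21  (via R6)
R16: 22  (via R6)
R37: 26  (via R27)
R11: 28  (via R37)
Shortest route: R6–R19–R27–R37–R11 = 28 hops' cost.

28 hops' cost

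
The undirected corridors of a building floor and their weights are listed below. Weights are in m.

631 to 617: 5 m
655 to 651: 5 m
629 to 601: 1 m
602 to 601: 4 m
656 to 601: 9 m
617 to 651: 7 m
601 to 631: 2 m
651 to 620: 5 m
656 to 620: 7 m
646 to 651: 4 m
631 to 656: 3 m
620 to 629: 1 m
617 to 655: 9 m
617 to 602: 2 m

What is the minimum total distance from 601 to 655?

12 m

Enumerating some paths:
601 → 602 → 617 → 655: 4+2+9 = 15
601 → 629 → 620 → 651 → 655: 1+1+5+5 = 12
601 → 602 → 617 → 651 → 655: 4+2+7+5 = 18
601 → 631 → 617 → 655: 2+5+9 = 16
Cheapest is 601 → 629 → 620 → 651 → 655 at 12 m.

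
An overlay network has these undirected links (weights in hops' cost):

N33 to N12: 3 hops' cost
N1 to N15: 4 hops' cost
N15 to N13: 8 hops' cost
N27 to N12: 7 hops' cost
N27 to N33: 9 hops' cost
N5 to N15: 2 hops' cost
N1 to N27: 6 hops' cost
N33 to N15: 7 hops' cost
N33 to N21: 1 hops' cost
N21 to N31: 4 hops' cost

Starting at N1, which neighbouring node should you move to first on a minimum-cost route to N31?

N15

Compare a few routes:
N1–N27–N33–N21–N31: 6+9+1+4 = 20
N1–N15–N33–N21–N31: 4+7+1+4 = 16
The minimum is 16 hops' cost via N1–N15–N33–N21–N31.
So from N1 the first move is to N15.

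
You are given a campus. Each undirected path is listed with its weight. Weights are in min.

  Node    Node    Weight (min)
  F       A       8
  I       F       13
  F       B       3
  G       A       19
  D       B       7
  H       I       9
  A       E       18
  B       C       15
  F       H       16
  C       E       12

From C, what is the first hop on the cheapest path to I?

Enumerating some paths:
C - B - F - H - I: 15+3+16+9 = 43
C - E - A - F - H - I: 12+18+8+16+9 = 63
C - E - A - F - I: 12+18+8+13 = 51
C - B - F - I: 15+3+13 = 31
The minimum is 31 min via C - B - F - I.
So from C the first move is to B.

B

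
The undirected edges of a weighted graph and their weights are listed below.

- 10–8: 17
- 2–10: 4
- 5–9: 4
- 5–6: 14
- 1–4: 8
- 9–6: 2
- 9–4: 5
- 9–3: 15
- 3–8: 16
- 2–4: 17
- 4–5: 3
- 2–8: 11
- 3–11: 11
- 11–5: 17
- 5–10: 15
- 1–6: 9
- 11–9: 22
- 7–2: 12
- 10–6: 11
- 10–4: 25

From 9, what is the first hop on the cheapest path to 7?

6

Compare a few routes:
9 → 6 → 10 → 2 → 7: 2+11+4+12 = 29
9 → 4 → 2 → 7: 5+17+12 = 34
9 → 5 → 10 → 2 → 7: 4+15+4+12 = 35
Cheapest is 9 → 6 → 10 → 2 → 7 at 29.
So from 9 the first move is to 6.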